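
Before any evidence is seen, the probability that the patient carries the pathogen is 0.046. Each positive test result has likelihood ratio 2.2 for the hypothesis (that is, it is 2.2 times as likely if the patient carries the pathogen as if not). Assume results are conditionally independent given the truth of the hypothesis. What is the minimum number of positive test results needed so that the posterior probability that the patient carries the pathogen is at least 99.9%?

13

Prior odds: 0.046 ÷ 0.954 = 23/477.
Likelihood ratio per positive test result = 2.2.
Target posterior odds = 0.999/0.001 = 999.
Require 2.2ⁿ ≥ 999 ÷ (23/477) = 476523/23.
2.2¹² ≈12855 falls short of 476523/23 but 2.2¹³ ≈28281 reaches it, so n = 13.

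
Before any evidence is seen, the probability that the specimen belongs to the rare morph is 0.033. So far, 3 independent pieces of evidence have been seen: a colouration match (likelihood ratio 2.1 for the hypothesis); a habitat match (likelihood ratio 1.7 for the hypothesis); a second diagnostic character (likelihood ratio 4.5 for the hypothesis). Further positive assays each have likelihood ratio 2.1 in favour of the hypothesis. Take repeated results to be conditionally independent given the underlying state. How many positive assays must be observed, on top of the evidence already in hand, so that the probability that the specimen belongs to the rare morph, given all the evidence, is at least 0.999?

11

Prior odds = 0.033/0.967 = 33/967.
Combined Bayes factor of the evidence already in hand = 2.1 × 1.7 × 4.5 = 16.065.
Odds after that evidence = (33/967) × 16.065 = 106029/193400.
Target odds = 0.999/0.001 = 999.
Need 2.1ⁿ ≥ 999 ÷ (106029/193400) = 7155800/3927.
2.1¹⁰ ≈1667.99 falls short of 7155800/3927 but 2.1¹¹ ≈3502.78 reaches it, so n = 11.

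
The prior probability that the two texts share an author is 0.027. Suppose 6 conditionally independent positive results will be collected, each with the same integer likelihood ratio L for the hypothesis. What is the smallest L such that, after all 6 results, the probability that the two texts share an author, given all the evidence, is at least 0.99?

Prior odds = 0.027/0.973 = 27/973.
Target odds = 0.99/0.01 = 99.
Need L⁶ ≥ 99 ÷ (27/973) = 10703/3.
3⁶ = 729 < 10703/3 ≤ 4096 = 4⁶, so L = 4.

4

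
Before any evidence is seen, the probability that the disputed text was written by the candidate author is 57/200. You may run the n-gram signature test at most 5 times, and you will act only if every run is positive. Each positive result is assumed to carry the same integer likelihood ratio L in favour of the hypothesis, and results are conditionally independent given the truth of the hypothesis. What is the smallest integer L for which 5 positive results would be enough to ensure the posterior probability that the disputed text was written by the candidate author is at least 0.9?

2

Prior odds = 0.285/0.715 = 57/143.
Target odds = 0.9/0.1 = 9.
Need L⁵ ≥ 9 ÷ (57/143) = 429/19.
1⁵ = 1 < 429/19 ≤ 32 = 2⁵, so L = 2.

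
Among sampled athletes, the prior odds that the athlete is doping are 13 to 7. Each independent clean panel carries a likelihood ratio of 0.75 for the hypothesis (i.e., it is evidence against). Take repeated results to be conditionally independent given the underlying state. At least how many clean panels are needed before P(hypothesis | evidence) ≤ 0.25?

6

Prior odds = 13/7.
Likelihood ratio per clean panel = 0.75.
Target posterior odds = 0.25/0.75 = 1/3.
Need (13/7) × 0.75ⁿ ≤ 1/3, i.e. 0.75ⁿ ≤ 7/39.
0.75⁵ = 243/1024 is still above 7/39 but 0.75⁶ = 729/4096 is at or below it, so n = 6.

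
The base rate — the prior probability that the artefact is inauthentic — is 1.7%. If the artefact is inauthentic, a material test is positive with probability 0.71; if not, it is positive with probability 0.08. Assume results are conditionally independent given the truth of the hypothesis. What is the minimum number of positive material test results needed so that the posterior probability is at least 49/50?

4

Prior odds: 0.017 ÷ 0.983 = 17/983.
Likelihood ratio of a positive = 0.71/0.08 = 8.875.
Target odds: 0.98 ÷ 0.02 = 49.
Require 8.875ⁿ ≥ 49 ÷ (17/983) = 48167/17.
8.875³ = 357911/512 falls short of 48167/17 but 8.875⁴ = 25411681/4096 reaches it, so n = 4.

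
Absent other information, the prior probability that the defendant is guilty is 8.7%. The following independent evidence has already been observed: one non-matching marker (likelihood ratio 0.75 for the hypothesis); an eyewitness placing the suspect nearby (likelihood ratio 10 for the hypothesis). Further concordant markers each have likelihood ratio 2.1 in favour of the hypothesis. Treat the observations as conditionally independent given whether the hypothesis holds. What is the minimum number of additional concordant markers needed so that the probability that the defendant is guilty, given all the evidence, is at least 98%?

Prior odds = 0.087/0.913 = 87/913.
Combined Bayes factor of the evidence already in hand = 0.75 × 10 = 7.5.
Odds after that evidence = (87/913) × 7.5 = 1305/1826.
Target odds = 0.98/0.02 = 49.
Need 2.1ⁿ ≥ 49 ÷ (1305/1826) = 89474/1305.
2.1⁵ = 4084101/100000 falls short of 89474/1305 but 2.1⁶ = 85766121/1000000 reaches it, so n = 6.

6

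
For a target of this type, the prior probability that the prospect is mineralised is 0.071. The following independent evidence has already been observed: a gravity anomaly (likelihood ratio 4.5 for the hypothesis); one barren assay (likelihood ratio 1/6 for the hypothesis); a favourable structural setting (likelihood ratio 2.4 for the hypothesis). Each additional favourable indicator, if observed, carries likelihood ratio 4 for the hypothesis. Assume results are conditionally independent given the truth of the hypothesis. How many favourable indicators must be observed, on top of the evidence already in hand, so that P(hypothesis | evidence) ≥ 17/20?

3

Prior odds = 0.071/0.929 = 71/929.
Combined Bayes factor of the evidence already in hand = 4.5 × (1/6) × 2.4 = 1.8.
Odds after that evidence = (71/929) × 1.8 = 639/4645.
Target odds = 0.85/0.15 = 17/3.
Need 4ⁿ ≥ 17/3 ÷ (639/4645) = 78965/1917.
4² = 16 falls short of 78965/1917 but 4³ = 64 reaches it, so n = 3.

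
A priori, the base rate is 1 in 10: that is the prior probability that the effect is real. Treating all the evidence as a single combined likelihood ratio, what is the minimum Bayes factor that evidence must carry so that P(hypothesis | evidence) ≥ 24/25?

Prior odds = 0.1/0.9 = 1/9.
Target odds = 0.96/0.04 = 24.
Required Bayes factor = 24 ÷ (1/9) = 216.

216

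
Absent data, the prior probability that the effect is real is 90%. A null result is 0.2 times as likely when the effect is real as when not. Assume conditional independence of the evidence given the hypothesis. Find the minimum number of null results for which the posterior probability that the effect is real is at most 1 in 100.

5

Prior odds: 0.9 ÷ 0.1 = 9.
Likelihood ratio per null result = 0.2.
Target odds: 0.01 ÷ 0.99 = 1/99.
Need 9 × 0.2ⁿ ≤ 1/99, i.e. 0.2ⁿ ≤ 1/891.
0.2⁴ = 0.0016 is still above 1/891 but 0.2⁵ = 0.00032 is at or below it, so n = 5.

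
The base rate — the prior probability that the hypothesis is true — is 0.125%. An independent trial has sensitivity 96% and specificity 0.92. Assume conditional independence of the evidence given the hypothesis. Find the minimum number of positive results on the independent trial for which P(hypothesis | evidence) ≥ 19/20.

Prior odds = 0.00125/0.99875 = 1/799.
False-positive rate = 1 − 0.92 = 0.08; likelihood ratio of a positive = 0.96/0.08 = 12.
Target posterior odds = 0.95/0.05 = 19.
Require 12ⁿ ≥ 19 ÷ (1/799) = 15181.
12³ = 1728 falls short of 15181 but 12⁴ = 20736 reaches it, so n = 4.

4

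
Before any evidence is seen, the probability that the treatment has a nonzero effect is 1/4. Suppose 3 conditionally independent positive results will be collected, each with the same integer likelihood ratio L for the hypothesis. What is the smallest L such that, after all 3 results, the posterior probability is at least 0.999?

15

Prior odds = 0.25/0.75 = 1/3.
Target odds = 0.999/0.001 = 999.
Need L³ ≥ 999 ÷ (1/3) = 2997.
14³ = 2744 < 2997 ≤ 3375 = 15³, so L = 15.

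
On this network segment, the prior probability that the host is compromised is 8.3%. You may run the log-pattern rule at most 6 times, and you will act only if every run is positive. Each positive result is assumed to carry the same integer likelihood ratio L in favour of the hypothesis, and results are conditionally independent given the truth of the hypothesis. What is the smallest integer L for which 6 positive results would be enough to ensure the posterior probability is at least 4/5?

2

Prior odds = 0.083/0.917 = 83/917.
Target odds = 0.8/0.2 = 4.
Need L⁶ ≥ 4 ÷ (83/917) = 3668/83.
1⁶ = 1 < 3668/83 ≤ 64 = 2⁶, so L = 2.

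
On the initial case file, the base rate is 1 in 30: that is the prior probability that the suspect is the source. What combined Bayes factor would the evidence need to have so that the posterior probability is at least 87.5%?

Prior odds = (1/30)/(29/30) = 1/29.
Target odds = 0.875/0.125 = 7.
Required Bayes factor = 7 ÷ (1/29) = 203.

203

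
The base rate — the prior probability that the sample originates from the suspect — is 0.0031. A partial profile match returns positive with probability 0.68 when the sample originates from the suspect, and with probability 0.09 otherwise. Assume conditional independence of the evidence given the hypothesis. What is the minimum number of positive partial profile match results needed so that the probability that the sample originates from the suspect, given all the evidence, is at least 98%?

Prior odds: 0.0031 ÷ 0.9969 = 31/9969.
Likelihood ratio of a positive result = 0.68/0.09 = 68/9.
Target posterior odds = 0.98/0.02 = 49.
Require (68/9)ⁿ ≥ 49 ÷ (31/9969) = 488481/31.
(68/9)⁴ = 21381376/6561 falls short of 488481/31 but (68/9)⁵ ≈24622.5 reaches it, so n = 5.

5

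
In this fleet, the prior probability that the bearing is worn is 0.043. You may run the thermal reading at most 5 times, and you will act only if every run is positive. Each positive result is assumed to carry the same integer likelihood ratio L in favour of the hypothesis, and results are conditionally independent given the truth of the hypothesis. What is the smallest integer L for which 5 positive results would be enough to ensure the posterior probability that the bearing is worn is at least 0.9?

3

Prior odds = 0.043/0.957 = 43/957.
Target odds = 0.9/0.1 = 9.
Need L⁵ ≥ 9 ÷ (43/957) = 8613/43.
2⁵ = 32 < 8613/43 ≤ 243 = 3⁵, so L = 3.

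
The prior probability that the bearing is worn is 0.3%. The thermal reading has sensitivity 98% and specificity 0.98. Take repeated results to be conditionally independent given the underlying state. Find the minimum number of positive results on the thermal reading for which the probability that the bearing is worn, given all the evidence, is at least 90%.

Prior odds = 0.003/0.997 = 3/997.
False-positive rate = 1 − 0.98 = 0.02; likelihood ratio of a positive = 0.98/0.02 = 49.
Target odds: 0.9 ÷ 0.1 = 9.
Require 49ⁿ ≥ 9 ÷ (3/997) = 2991.
49² = 2401 falls short of 2991 but 49³ = 117649 reaches it, so n = 3.

3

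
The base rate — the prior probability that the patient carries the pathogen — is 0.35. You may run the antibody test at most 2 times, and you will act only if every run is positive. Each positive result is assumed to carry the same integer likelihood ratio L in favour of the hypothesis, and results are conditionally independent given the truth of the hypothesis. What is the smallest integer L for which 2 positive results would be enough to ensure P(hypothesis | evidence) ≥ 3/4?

3

Prior odds = 0.35/0.65 = 7/13.
Target odds = 0.75/0.25 = 3.
Need L² ≥ 3 ÷ (7/13) = 39/7.
2² = 4 < 39/7 ≤ 9 = 3², so L = 3.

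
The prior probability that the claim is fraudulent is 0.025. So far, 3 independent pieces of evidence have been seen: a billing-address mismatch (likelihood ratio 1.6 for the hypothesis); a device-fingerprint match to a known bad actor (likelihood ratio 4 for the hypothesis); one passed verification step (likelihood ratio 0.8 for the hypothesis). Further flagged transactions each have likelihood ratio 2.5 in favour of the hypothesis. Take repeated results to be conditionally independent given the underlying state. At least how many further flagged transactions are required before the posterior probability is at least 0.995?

Prior odds = 0.025/0.975 = 1/39.
Combined Bayes factor of the evidence already in hand = 1.6 × 4 × 0.8 = 5.12.
Odds after that evidence = (1/39) × 5.12 = 128/975.
Target odds = 0.995/0.005 = 199.
Need 2.5ⁿ ≥ 199 ÷ (128/975) = 194025/128.
2.5⁷ = 610.3515625 falls short of 194025/128 but 2.5⁸ = 390625/256 reaches it, so n = 8.

8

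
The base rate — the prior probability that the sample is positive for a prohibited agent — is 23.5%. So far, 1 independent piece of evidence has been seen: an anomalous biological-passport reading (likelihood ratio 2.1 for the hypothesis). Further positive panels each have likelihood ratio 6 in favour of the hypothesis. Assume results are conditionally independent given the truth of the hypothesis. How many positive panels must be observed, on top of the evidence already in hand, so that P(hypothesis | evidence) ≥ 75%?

1

Prior odds = 0.235/0.765 = 47/153.
Bayes factor of the evidence already in hand = 2.1.
Odds after that evidence = (47/153) × 2.1 = 329/510.
Target odds = 0.75/0.25 = 3.
Need 6ⁿ ≥ 3 ÷ (329/510) = 1530/329.
6¹ = 6, which meets the required 1530/329; so n = 1.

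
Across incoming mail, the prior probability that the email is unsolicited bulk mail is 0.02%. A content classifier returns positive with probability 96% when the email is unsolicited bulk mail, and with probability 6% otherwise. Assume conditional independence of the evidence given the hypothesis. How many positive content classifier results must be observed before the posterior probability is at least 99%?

Prior odds = 0.0002/0.9998 = 1/4999.
Likelihood ratio of a positive result = 0.96/0.06 = 16.
Target posterior odds = 0.99/0.01 = 99.
Require 16ⁿ ≥ 99 ÷ (1/4999) = 494901.
16⁴ = 65536 falls short of 494901 but 16⁵ = 1048576 reaches it, so n = 5.

5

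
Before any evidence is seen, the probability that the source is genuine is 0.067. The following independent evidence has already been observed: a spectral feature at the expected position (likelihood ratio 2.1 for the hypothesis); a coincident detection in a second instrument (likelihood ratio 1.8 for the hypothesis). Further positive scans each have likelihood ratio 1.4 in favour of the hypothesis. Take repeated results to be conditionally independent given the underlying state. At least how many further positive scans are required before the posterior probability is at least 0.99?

18

Prior odds = 0.067/0.933 = 67/933.
Combined Bayes factor of the evidence already in hand = 2.1 × 1.8 = 3.78.
Odds after that evidence = (67/933) × 3.78 = 4221/15550.
Target odds = 0.99/0.01 = 99.
Need 1.4ⁿ ≥ 99 ÷ (4221/15550) = 171050/469.
1.4¹⁷ ≈304.913 falls short of 171050/469 but 1.4¹⁸ ≈426.879 reaches it, so n = 18.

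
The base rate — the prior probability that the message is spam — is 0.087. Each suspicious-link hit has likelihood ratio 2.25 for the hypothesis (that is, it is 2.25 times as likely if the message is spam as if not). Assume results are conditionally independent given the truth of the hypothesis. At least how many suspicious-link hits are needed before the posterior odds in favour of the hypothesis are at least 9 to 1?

Prior odds = 0.087/0.913 = 87/913.
Likelihood ratio per suspicious-link hit = 2.25.
Target odds = 9.
Require 2.25ⁿ ≥ 9 ÷ (87/913) = 2739/29.
2.25⁵ = 59049/1024 falls short of 2739/29 but 2.25⁶ = 531441/4096 reaches it, so n = 6.

6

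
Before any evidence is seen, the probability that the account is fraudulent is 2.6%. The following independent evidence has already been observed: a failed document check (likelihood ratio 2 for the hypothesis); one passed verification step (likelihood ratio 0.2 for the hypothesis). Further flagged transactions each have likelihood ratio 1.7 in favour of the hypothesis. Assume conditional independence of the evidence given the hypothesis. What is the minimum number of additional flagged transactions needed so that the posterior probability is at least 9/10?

Prior odds = 0.026/0.974 = 13/487.
Combined Bayes factor of the evidence already in hand = 2 × 0.2 = 0.4.
Odds after that evidence = (13/487) × 0.4 = 26/2435.
Target odds = 0.9/0.1 = 9.
Need 1.7ⁿ ≥ 9 ÷ (26/2435) = 21915/26.
1.7¹² ≈582.622 falls short of 21915/26 but 1.7¹³ ≈990.458 reaches it, so n = 13.

13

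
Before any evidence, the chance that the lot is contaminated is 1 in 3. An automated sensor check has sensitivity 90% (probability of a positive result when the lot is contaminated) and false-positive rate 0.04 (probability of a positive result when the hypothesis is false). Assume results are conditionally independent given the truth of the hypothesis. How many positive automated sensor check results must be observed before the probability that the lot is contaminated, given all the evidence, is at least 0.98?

2

Prior odds = (1/3)/(2/3) = 0.5.
Likelihood ratio of a positive result = 0.9/0.04 = 22.5.
Target odds: 0.98 ÷ 0.02 = 49.
Need 0.5 × 22.5ⁿ ≥ 49, i.e. 22.5ⁿ ≥ 98.
22.5¹ = 22.5 falls short of 98 but 22.5² = 506.25 reaches it, so n = 2.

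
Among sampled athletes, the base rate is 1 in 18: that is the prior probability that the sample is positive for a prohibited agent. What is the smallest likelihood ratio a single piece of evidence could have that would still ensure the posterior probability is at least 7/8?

Prior odds = (1/18)/(17/18) = 1/17.
Target odds = 0.875/0.125 = 7.
Required Bayes factor = 7 ÷ (1/17) = 119.

119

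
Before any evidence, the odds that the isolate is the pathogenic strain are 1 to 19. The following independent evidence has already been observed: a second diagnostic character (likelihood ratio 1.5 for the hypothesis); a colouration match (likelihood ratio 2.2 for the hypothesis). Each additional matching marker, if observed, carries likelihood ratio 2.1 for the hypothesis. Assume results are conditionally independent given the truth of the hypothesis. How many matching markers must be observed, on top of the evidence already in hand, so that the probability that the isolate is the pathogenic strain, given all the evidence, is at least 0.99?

Prior odds = 1/19.
Combined Bayes factor of the evidence already in hand = 1.5 × 2.2 = 3.3.
Odds after that evidence = (1/19) × 3.3 = 33/190.
Target odds = 0.99/0.01 = 99.
Need 2.1ⁿ ≥ 99 ÷ (33/190) = 570.
2.1⁸ ≈378.229 falls short of 570 but 2.1⁹ ≈794.28 reaches it, so n = 9.

9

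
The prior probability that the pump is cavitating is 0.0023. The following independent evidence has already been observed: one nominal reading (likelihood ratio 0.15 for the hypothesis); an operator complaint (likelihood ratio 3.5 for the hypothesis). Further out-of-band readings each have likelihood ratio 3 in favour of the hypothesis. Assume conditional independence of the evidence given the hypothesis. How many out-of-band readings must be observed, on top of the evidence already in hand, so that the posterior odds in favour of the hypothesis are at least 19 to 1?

Prior odds = 0.0023/0.9977 = 23/9977.
Combined Bayes factor of the evidence already in hand = 0.15 × 3.5 = 0.525.
Odds after that evidence = (23/9977) × 0.525 = 483/399080.
Target odds = 19.
Need 3ⁿ ≥ 19 ÷ (483/399080) = 7582520/483.
3⁸ = 6561 falls short of 7582520/483 but 3⁹ = 19683 reaches it, so n = 9.

9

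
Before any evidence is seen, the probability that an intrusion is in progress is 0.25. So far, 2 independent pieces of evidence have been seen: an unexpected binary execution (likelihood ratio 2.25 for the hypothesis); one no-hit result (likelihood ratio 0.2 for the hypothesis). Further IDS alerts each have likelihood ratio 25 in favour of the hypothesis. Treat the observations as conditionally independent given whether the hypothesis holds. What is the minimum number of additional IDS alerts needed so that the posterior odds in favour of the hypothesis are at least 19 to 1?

2

Prior odds = 0.25/0.75 = 1/3.
Combined Bayes factor of the evidence already in hand = 2.25 × 0.2 = 0.45.
Odds after that evidence = (1/3) × 0.45 = 0.15.
Target odds = 19.
Need 25ⁿ ≥ 19 ÷ 0.15 = 380/3.
25¹ = 25 falls short of 380/3 but 25² = 625 reaches it, so n = 2.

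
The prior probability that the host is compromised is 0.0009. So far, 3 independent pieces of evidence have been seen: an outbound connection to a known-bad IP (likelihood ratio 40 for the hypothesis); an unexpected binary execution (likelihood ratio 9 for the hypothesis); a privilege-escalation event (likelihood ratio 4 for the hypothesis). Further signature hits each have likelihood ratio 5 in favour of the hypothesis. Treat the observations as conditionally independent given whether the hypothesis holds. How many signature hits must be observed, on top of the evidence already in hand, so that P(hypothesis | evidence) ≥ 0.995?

4

Prior odds = 0.0009/0.9991 = 9/9991.
Combined Bayes factor of the evidence already in hand = 40 × 9 × 4 = 1440.
Odds after that evidence = (9/9991) × 1440 = 12960/9991.
Target odds = 0.995/0.005 = 199.
Need 5ⁿ ≥ 199 ÷ (12960/9991) = 1988209/12960.
5³ = 125 falls short of 1988209/12960 but 5⁴ = 625 reaches it, so n = 4.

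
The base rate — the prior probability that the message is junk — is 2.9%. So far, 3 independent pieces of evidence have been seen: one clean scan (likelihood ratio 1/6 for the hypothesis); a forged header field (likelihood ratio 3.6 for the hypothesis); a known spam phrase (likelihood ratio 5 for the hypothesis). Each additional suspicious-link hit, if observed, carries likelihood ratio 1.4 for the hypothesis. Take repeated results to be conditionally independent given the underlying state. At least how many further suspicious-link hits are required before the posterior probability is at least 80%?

12

Prior odds = 0.029/0.971 = 29/971.
Combined Bayes factor of the evidence already in hand = (1/6) × 3.6 × 5 = 3.
Odds after that evidence = (29/971) × 3 = 87/971.
Target odds = 0.8/0.2 = 4.
Need 1.4ⁿ ≥ 4 ÷ (87/971) = 3884/87.
1.4¹¹ ≈40.4957 falls short of 3884/87 but 1.4¹² ≈56.6939 reaches it, so n = 12.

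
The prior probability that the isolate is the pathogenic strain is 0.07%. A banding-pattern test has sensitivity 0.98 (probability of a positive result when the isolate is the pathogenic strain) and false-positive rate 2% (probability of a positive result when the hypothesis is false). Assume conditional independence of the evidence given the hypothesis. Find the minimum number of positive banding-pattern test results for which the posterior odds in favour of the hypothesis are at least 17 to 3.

3

Prior odds: 0.0007 ÷ 0.9993 = 7/9993.
Likelihood ratio of a positive result = 0.98/0.02 = 49.
Target odds = 17/3.
Require 49ⁿ ≥ 17/3 ÷ (7/9993) = 56627/7.
49² = 2401 falls short of 56627/7 but 49³ = 117649 reaches it, so n = 3.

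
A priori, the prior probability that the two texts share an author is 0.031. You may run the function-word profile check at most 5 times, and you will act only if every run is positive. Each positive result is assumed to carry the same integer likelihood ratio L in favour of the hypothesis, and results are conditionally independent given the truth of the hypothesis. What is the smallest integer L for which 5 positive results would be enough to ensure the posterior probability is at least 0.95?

Prior odds = 0.031/0.969 = 31/969.
Target odds = 0.95/0.05 = 19.
Need L⁵ ≥ 19 ÷ (31/969) = 18411/31.
3⁵ = 243 < 18411/31 ≤ 1024 = 4⁵, so L = 4.

4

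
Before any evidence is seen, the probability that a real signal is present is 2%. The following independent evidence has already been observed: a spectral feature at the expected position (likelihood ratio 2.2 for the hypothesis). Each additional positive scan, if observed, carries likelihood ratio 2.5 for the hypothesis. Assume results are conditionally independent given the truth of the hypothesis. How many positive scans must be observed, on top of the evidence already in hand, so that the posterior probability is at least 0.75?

Prior odds = 0.02/0.98 = 1/49.
Bayes factor of the evidence already in hand = 2.2.
Odds after that evidence = (1/49) × 2.2 = 11/245.
Target odds = 0.75/0.25 = 3.
Need 2.5ⁿ ≥ 3 ÷ (11/245) = 735/11.
2.5⁴ = 39.0625 falls short of 735/11 but 2.5⁵ = 97.65625 reaches it, so n = 5.

5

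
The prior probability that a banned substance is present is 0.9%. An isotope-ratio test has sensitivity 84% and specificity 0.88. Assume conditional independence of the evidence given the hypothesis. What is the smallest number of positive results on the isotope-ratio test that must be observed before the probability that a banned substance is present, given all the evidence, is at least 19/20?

Prior odds: 0.009 ÷ 0.991 = 9/991.
False-positive rate = 1 − 0.88 = 0.12; likelihood ratio of a positive = 0.84/0.12 = 7.
Target odds: 0.95 ÷ 0.05 = 19.
Need (9/991) × 7ⁿ ≥ 19, i.e. 7ⁿ ≥ 18829/9.
7³ = 343 falls short of 18829/9 but 7⁴ = 2401 reaches it, so n = 4.

4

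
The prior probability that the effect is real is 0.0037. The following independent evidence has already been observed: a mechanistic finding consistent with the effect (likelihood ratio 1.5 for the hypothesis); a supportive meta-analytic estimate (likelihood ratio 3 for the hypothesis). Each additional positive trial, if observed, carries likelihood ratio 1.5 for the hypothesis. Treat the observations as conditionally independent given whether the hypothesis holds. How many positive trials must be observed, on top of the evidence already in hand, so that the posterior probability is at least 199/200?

24

Prior odds = 0.0037/0.9963 = 37/9963.
Combined Bayes factor of the evidence already in hand = 1.5 × 3 = 4.5.
Odds after that evidence = (37/9963) × 4.5 = 37/2214.
Target odds = 0.995/0.005 = 199.
Need 1.5ⁿ ≥ 199 ÷ (37/2214) = 440586/37.
1.5²³ ≈11222.7 falls short of 440586/37 but 1.5²⁴ ≈16834.1 reaches it, so n = 24.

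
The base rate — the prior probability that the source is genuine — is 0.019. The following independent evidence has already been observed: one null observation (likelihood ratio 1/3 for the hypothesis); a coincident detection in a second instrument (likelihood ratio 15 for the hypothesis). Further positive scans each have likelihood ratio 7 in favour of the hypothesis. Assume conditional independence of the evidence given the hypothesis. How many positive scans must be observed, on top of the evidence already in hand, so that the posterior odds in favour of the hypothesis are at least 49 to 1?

4

Prior odds = 0.019/0.981 = 19/981.
Combined Bayes factor of the evidence already in hand = (1/3) × 15 = 5.
Odds after that evidence = (19/981) × 5 = 95/981.
Target odds = 49.
Need 7ⁿ ≥ 49 ÷ (95/981) = 48069/95.
7³ = 343 falls short of 48069/95 but 7⁴ = 2401 reaches it, so n = 4.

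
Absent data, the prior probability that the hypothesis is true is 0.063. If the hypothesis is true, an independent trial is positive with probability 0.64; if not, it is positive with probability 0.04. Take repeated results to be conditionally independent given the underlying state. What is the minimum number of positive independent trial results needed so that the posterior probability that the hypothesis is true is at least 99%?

3

Prior odds = 0.063/0.937 = 63/937.
Likelihood ratio of a positive = 0.64/0.04 = 16.
Target posterior odds = 0.99/0.01 = 99.
Require 16ⁿ ≥ 99 ÷ (63/937) = 10307/7.
16² = 256 falls short of 10307/7 but 16³ = 4096 reaches it, so n = 3.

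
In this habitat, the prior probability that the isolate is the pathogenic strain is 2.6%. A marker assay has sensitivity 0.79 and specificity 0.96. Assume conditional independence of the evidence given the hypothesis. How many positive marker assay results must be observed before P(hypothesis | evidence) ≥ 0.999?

Prior odds: 0.026 ÷ 0.974 = 13/487.
False-positive rate = 1 − 0.96 = 0.04; likelihood ratio of a positive = 0.79/0.04 = 19.75.
Target posterior odds = 0.999/0.001 = 999.
Require 19.75ⁿ ≥ 999 ÷ (13/487) = 486513/13.
19.75³ = 7703.734375 falls short of 486513/13 but 19.75⁴ = 38950081/256 reaches it, so n = 4.

4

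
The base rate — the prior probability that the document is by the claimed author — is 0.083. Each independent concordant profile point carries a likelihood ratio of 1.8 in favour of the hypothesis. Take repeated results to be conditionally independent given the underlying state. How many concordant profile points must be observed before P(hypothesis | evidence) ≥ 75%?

6

Prior odds = 0.083/0.917 = 83/917.
Likelihood ratio per concordant profile point = 1.8.
Target odds: 0.75 ÷ 0.25 = 3.
Require 1.8ⁿ ≥ 3 ÷ (83/917) = 2751/83.
1.8⁵ = 18.89568 falls short of 2751/83 but 1.8⁶ = 531441/15625 reaches it, so n = 6.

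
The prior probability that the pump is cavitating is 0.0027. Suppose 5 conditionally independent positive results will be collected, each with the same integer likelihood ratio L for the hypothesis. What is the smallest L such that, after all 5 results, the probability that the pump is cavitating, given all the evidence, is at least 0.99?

9

Prior odds = 0.0027/0.9973 = 27/9973.
Target odds = 0.99/0.01 = 99.
Need L⁵ ≥ 99 ÷ (27/9973) = 109703/3.
8⁵ = 32768 < 109703/3 ≤ 59049 = 9⁵, so L = 9.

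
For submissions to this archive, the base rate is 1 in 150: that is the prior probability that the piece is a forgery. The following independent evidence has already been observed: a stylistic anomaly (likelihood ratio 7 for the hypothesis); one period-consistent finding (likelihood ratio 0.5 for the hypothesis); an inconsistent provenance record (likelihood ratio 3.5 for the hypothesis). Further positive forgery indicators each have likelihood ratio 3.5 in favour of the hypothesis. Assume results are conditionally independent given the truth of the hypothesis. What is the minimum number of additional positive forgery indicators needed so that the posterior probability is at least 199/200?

Prior odds = (1/150)/(149/150) = 1/149.
Combined Bayes factor of the evidence already in hand = 7 × 0.5 × 3.5 = 12.25.
Odds after that evidence = (1/149) × 12.25 = 49/596.
Target odds = 0.995/0.005 = 199.
Need 3.5ⁿ ≥ 199 ÷ (49/596) = 118604/49.
3.5⁶ = 1838.265625 falls short of 118604/49 but 3.5⁷ = 823543/128 reaches it, so n = 7.

7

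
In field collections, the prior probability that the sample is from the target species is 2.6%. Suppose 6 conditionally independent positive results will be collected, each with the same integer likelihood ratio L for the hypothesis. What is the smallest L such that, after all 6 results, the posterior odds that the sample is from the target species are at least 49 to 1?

4

Prior odds = 0.026/0.974 = 13/487.
Target odds = 49.
Need L⁶ ≥ 49 ÷ (13/487) = 23863/13.
3⁶ = 729 < 23863/13 ≤ 4096 = 4⁶, so L = 4.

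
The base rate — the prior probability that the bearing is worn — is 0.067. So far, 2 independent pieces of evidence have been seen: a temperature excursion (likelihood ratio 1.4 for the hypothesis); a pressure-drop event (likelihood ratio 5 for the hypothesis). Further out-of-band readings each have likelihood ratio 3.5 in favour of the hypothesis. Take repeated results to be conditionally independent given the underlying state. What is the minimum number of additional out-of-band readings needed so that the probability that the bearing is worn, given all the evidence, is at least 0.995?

Prior odds = 0.067/0.933 = 67/933.
Combined Bayes factor of the evidence already in hand = 1.4 × 5 = 7.
Odds after that evidence = (67/933) × 7 = 469/933.
Target odds = 0.995/0.005 = 199.
Need 3.5ⁿ ≥ 199 ÷ (469/933) = 185667/469.
3.5⁴ = 150.0625 falls short of 185667/469 but 3.5⁵ = 525.21875 reaches it, so n = 5.

5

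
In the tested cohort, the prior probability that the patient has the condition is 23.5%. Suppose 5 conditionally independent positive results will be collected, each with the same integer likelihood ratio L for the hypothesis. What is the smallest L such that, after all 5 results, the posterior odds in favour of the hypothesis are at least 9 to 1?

2

Prior odds = 0.235/0.765 = 47/153.
Target odds = 9.
Need L⁵ ≥ 9 ÷ (47/153) = 1377/47.
1⁵ = 1 < 1377/47 ≤ 32 = 2⁵, so L = 2.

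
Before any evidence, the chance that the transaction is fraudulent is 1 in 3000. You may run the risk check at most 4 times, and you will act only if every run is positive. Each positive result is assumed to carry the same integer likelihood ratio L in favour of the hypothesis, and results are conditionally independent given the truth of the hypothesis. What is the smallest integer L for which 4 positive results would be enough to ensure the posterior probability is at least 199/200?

Prior odds = (1/3000)/(2999/3000) = 1/2999.
Target odds = 0.995/0.005 = 199.
Need L⁴ ≥ 199 ÷ (1/2999) = 596801.
27⁴ = 531441 < 596801 ≤ 614656 = 28⁴, so L = 28.

28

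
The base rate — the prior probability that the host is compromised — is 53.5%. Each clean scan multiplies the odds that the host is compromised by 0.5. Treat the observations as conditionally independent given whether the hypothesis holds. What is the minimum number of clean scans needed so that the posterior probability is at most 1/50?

Prior odds = 0.535/0.465 = 107/93.
Likelihood ratio per clean scan = 0.5.
Target odds: 0.02 ÷ 0.98 = 1/49.
Need (107/93) × 0.5ⁿ ≤ 1/49, i.e. 0.5ⁿ ≤ 93/5243.
0.5⁵ = 0.03125 is still above 93/5243 but 0.5⁶ = 0.015625 is at or below it, so n = 6.

6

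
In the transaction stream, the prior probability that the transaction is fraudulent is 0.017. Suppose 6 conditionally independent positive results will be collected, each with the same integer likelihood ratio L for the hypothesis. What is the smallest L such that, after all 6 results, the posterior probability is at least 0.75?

Prior odds = 0.017/0.983 = 17/983.
Target odds = 0.75/0.25 = 3.
Need L⁶ ≥ 3 ÷ (17/983) = 2949/17.
2⁶ = 64 < 2949/17 ≤ 729 = 3⁶, so L = 3.

3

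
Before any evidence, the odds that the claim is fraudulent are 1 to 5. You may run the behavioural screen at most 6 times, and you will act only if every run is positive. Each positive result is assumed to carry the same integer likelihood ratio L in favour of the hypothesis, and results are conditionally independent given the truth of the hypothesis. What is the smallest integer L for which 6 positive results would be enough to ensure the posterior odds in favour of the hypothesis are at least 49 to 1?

3

Prior odds = 0.2.
Target odds = 49.
Need L⁶ ≥ 49 ÷ 0.2 = 245.
2⁶ = 64 < 245 ≤ 729 = 3⁶, so L = 3.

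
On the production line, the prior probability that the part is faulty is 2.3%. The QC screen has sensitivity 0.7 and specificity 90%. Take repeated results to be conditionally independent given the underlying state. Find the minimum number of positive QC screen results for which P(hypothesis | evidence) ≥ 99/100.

Prior odds = 0.023/0.977 = 23/977.
False-positive rate = 1 − 0.9 = 0.1; likelihood ratio of a positive = 0.7/0.1 = 7.
Target odds: 0.99 ÷ 0.01 = 99.
Require 7ⁿ ≥ 99 ÷ (23/977) = 96723/23.
7⁴ = 2401 falls short of 96723/23 but 7⁵ = 16807 reaches it, so n = 5.

5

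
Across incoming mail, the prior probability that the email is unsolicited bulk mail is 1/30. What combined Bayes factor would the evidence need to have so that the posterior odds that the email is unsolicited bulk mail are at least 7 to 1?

Prior odds = (1/30)/(29/30) = 1/29.
Target odds = 7.
Required Bayes factor = 7 ÷ (1/29) = 203.

203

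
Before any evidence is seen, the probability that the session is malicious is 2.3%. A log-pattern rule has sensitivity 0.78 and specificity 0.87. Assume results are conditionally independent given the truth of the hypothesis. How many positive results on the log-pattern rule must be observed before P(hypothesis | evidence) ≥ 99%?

Prior odds: 0.023 ÷ 0.977 = 23/977.
False-positive rate = 1 − 0.87 = 0.13; likelihood ratio of a positive = 0.78/0.13 = 6.
Target posterior odds = 0.99/0.01 = 99.
Require 6ⁿ ≥ 99 ÷ (23/977) = 96723/23.
6⁴ = 1296 falls short of 96723/23 but 6⁵ = 7776 reaches it, so n = 5.

5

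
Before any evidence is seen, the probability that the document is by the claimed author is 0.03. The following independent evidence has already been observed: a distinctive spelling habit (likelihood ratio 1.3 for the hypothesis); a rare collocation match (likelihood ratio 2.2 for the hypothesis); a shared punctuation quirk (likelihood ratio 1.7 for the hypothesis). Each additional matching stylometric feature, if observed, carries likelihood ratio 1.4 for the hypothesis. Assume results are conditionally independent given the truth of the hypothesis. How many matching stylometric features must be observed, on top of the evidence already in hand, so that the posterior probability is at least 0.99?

Prior odds = 0.03/0.97 = 3/97.
Combined Bayes factor of the evidence already in hand = 1.3 × 2.2 × 1.7 = 4.862.
Odds after that evidence = (3/97) × 4.862 = 7293/48500.
Target odds = 0.99/0.01 = 99.
Need 1.4ⁿ ≥ 99 ÷ (7293/48500) = 145500/221.
1.4¹⁹ ≈597.63 falls short of 145500/221 but 1.4²⁰ ≈836.683 reaches it, so n = 20.

20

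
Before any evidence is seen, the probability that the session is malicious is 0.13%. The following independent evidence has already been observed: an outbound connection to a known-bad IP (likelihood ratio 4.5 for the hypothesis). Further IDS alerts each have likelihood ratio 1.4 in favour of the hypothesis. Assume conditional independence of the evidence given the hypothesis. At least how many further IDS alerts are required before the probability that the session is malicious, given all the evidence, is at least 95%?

Prior odds = 0.0013/0.9987 = 13/9987.
Bayes factor of the evidence already in hand = 4.5.
Odds after that evidence = (13/9987) × 4.5 = 39/6658.
Target odds = 0.95/0.05 = 19.
Need 1.4ⁿ ≥ 19 ÷ (39/6658) = 126502/39.
1.4²⁴ ≈3214.2 falls short of 126502/39 but 1.4²⁵ ≈4499.88 reaches it, so n = 25.

25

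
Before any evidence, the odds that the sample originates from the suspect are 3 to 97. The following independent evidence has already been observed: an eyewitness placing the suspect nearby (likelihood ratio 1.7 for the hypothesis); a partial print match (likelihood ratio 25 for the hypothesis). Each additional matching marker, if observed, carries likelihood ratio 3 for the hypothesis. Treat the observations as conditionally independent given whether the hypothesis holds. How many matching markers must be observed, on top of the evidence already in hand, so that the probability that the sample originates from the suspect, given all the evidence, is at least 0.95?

3

Prior odds = 3/97.
Combined Bayes factor of the evidence already in hand = 1.7 × 25 = 42.5.
Odds after that evidence = (3/97) × 42.5 = 255/194.
Target odds = 0.95/0.05 = 19.
Need 3ⁿ ≥ 19 ÷ (255/194) = 3686/255.
3² = 9 falls short of 3686/255 but 3³ = 27 reaches it, so n = 3.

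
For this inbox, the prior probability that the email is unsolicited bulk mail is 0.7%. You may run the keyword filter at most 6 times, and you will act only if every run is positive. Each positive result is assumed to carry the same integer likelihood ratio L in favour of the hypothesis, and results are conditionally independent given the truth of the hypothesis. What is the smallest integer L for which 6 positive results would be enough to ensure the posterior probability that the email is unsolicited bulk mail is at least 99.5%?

Prior odds = 0.007/0.993 = 7/993.
Target odds = 0.995/0.005 = 199.
Need L⁶ ≥ 199 ÷ (7/993) = 197607/7.
5⁶ = 15625 < 197607/7 ≤ 46656 = 6⁶, so L = 6.

6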